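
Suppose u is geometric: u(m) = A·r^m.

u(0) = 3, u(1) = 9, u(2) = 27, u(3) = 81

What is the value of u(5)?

729

Consecutive ratio: 9/3 = 3, and 27/9 = 3, so r = 3.
Then A·3^0 = 3 gives A = 3, and u(m) = 3·3^m.
u(5) = 3·3^5 = 729.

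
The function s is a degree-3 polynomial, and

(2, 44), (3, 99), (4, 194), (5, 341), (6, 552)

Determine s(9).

Write s(t) = at³ + bt² + ct + d; the 5 given values yield a linear system in the 4 coefficients.
Solving, s(t) = 2t³ + 2t² + 7t + 6.
Then s(9) = 1689.

1689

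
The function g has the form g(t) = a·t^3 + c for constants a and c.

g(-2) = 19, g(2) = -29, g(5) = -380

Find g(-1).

-2

From g(-2) = 19 and g(2) = -29: -8a + c = 19 and 8a + c = -29.
Subtracting: 16a = -48, so a = -3; then c = 19 − (-3)·(-8) = -5.
So g(t) = -3t³ − 5, and g(-1) = -2.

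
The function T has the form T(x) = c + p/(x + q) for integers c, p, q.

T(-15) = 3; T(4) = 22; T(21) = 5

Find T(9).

7

(T(x) − c)(x + q) = p for each data point; the three points give a linear system in c and q, then p follows.
Solving: c = 4, q = -3, p = 18, so T(x) = 4 + 18/(x − 3).
Then T(9) = 4 + 18/6 = 7.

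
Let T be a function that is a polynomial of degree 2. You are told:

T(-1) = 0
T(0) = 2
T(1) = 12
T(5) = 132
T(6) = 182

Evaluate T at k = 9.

380

Write T(k) = ak² + bk + c; the 5 given values yield a linear system in the 3 coefficients.
Solving, T(k) = 4k² + 6k + 2.
Then T(9) = 380.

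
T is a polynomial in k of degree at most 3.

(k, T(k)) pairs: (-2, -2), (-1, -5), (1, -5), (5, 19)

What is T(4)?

10

Write T(k) = ak³ + bk² + ck + d; the 4 given values yield a linear system in the 4 coefficients.
Solving, the leading coefficient vanishes, and T(k) = k² - 6.
Then T(4) = 10.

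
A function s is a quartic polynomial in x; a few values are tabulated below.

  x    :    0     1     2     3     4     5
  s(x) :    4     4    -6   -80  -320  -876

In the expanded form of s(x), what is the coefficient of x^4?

Write s(x) = ax^4 + bx³ + cx² + dx + e; the 6 given values yield a linear system in the 5 coefficients.
Solving, s(x) = -2x^4 + 3x³ - x + 4.
The coefficient of x^4 is -2.

-2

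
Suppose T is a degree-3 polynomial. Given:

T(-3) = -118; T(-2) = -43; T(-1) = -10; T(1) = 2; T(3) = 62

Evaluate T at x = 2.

Write T(x) = ax³ + bx² + cx + d; the 5 given values yield a linear system in the 4 coefficients.
Solving, T(x) = 3x³ - 3x² + 3x - 1.
Then T(2) = 17.

17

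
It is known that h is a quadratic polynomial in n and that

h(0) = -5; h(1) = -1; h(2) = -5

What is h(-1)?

-17

Write h(n) = an² + bn + c; the 3 given values yield a linear system in the 3 coefficients.
Solving, h(n) = -4n² + 8n - 5.
Then h(-1) = -17.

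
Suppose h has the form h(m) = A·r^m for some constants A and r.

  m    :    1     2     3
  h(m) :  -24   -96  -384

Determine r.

4

Consecutive ratio: -96/(-24) = 4, and -384/(-96) = 4, so r = 4.
Then A·4^1 = -24 gives A = -6, and h(m) = -6·4^m.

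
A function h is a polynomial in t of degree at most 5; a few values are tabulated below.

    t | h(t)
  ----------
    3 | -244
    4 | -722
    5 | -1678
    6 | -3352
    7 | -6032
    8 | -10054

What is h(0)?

First differences: -478, -956, -1674, -2680, -4022. Second differences: -478, -718, -1006, -1342. Third differences: -240, -288, -336. Fourth differences: -48, -48.
Level-4 differences are constant, so h has degree 4.
Fitting a degree-4 polynomial gives h(t) = -2t^4 - 4t³ + 3t² - t + 2.
Then h(0) = 2.

2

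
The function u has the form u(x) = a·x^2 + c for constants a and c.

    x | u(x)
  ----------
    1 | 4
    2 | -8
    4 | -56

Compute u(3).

-28

From u(1) = 4 and u(2) = -8: 1a + c = 4 and 4a + c = -8.
Subtracting: 3a = -12, so a = -4; then c = 4 − (-4)·1 = 8.
So u(x) = -4x² + 8, and u(3) = -28.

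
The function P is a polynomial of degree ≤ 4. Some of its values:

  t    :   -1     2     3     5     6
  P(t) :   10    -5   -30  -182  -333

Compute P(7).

Write P(t) = at^4 + bt³ + ct² + dt + e; the 5 given values yield a linear system in the 5 coefficients.
Solving, the leading coefficient vanishes, and P(t) = -2t³ + 3t² - 2t + 3.
Then P(7) = -550.

-550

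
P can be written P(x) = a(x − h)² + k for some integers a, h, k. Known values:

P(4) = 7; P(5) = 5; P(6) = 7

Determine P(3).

13

First differences -2, 2; second difference 4 = 2a, so a = 2.
Expanding, the x-coefficient is −2ah = -4h; matching it to the data gives h = 5, and then k = 5.
So P(x) = 2(x − 5)² + 5.
P(3) = 2·(-2)² + 5 = 13.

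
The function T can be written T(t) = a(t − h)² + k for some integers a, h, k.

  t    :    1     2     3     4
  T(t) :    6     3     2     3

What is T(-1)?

18

First differences -3, -1, 1; second difference 2 = 2a, so a = 1.
Expanding, the t-coefficient is −2ah = -2h; matching it to the data gives h = 3, and then k = 2.
So T(t) = 1(t − 3)² + 2.
T(-1) = 1·(-4)² + 2 = 18.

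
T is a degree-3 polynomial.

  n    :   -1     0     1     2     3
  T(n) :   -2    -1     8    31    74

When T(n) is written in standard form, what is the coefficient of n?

4

Write T(n) = an³ + bn² + cn + d; the 5 given values yield a linear system in the 4 coefficients.
Solving, T(n) = n³ + 4n² + 4n - 1.
The coefficient of n is 4.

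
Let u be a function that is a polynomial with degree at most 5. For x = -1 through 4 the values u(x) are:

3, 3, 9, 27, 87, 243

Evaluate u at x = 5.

573

First differences: 0, 6, 18, 60, 156. Second differences: 6, 12, 42, 96. Third differences: 6, 30, 54. Fourth differences: 24, 24.
Level-4 differences are constant, so u has degree 4.
Extending the table by one column gives the next first difference 330, so u(5) = 243 + 330 = 573.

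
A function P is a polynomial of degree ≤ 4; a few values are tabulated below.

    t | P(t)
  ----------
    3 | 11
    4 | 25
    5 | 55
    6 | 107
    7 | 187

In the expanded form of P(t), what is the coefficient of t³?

1

Write P(t) = at^4 + bt³ + ct² + dt + e; the 5 given values yield a linear system in the 5 coefficients.
Solving, the leading coefficient vanishes, and P(t) = t³ - 4t² + 5t + 5.
The coefficient of t³ is 1.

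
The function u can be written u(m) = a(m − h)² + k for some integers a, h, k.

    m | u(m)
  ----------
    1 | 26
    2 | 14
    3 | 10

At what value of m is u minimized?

3

First differences -12, -4; second difference 8 = 2a, so a = 4.
Expanding, the m-coefficient is −2ah = -8h; matching it to the data gives h = 3, and then k = 10.
So u(m) = 4(m − 3)² + 10.
Hence h = 3.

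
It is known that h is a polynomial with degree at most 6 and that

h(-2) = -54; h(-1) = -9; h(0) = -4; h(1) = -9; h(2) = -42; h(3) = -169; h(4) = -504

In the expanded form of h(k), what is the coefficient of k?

Write h(k) = ak^6 + bk^5 + ck^4 + dk³ + ek² + pk + q; the 7 given values yield a linear system in the 7 coefficients.
Solving, the top 2 coefficients vanish, and h(k) = -2k^4 + k³ - 3k² - k - 4.
The coefficient of k is -1.

-1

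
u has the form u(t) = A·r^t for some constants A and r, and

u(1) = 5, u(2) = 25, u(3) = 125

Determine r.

Consecutive ratio: 25/5 = 5, and 125/25 = 5, so r = 5.
Then A·5^1 = 5 gives A = 1, and u(t) = 1·5^t.

5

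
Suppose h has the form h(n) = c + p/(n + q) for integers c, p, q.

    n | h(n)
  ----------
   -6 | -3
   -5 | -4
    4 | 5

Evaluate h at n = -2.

-19

(h(n) − c)(n + q) = p for each data point; the three points give a linear system in c and q, then p follows.
Solving: c = 1, q = 1, p = 20, so h(n) = 1 + 20/(n + 1).
Then h(-2) = 1 + 20/(-1) = -19.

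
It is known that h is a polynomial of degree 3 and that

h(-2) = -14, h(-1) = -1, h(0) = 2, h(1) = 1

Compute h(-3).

Write h(x) = ax³ + bx² + cx + d; the 4 given values yield a linear system in the 4 coefficients.
Solving, h(x) = x³ - 2x² + 2.
Then h(-3) = -43.

-43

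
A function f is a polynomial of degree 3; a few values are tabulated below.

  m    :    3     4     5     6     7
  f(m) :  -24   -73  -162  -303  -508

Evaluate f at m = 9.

-1158

First differences: -49, -89, -141, -205. Second differences: -40, -52, -64. Third differences: -12, -12.
Level-3 differences are constant, so f has degree 3.
Fitting a degree-3 polynomial gives f(m) = -2m³ + 4m² - 3m + 3.
Then f(9) = -1158.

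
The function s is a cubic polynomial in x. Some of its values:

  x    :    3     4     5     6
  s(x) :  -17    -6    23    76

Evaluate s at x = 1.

Write s(x) = ax³ + bx² + cx + d; the 4 given values yield a linear system in the 4 coefficients.
Solving, s(x) = x³ - 3x² - 5x - 2.
Then s(1) = -9.

-9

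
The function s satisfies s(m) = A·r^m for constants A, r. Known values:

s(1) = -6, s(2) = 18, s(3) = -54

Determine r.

Consecutive ratio: 18/(-6) = -3, and -54/18 = -3, so r = -3.
Then A·(-3)^1 = -6 gives A = 2, and s(m) = 2·(-3)^m.

-3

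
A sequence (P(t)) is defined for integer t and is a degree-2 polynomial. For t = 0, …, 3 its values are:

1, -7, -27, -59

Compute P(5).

First differences: -8, -20, -32. Second differences: -12, -12.
Level-2 differences are constant, so P has degree 2.
Fitting a degree-2 polynomial gives P(t) = -6t² - 2t + 1.
Then P(5) = -159.

-159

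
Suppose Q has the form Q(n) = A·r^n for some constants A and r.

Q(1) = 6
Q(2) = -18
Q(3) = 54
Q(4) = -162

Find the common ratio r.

Consecutive ratio: -18/6 = -3, and 54/(-18) = -3, so r = -3.
Then A·(-3)^1 = 6 gives A = -2, and Q(n) = -2·(-3)^n.

-3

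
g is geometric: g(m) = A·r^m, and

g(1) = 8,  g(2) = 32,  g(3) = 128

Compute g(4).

512

Consecutive ratio: 32/8 = 4, and 128/32 = 4, so r = 4.
Then A·4^1 = 8 gives A = 2, and g(m) = 2·4^m.
g(4) = 2·4^4 = 512.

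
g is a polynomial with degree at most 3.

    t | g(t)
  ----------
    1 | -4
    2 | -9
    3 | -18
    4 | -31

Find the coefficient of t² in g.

-2

First differences: -5, -9, -13. Second differences: -4, -4.
Level-2 differences are constant, so g has degree 2.
Fitting a degree-2 polynomial gives g(t) = -2t² + t - 3.
The coefficient of t² is -2.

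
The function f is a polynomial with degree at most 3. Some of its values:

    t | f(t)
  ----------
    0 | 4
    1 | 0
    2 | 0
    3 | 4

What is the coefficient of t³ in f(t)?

First differences: -4, 0, 4. Second differences: 4, 4.
Level-2 differences are constant, so f has degree 2.
Fitting a degree-2 polynomial gives f(t) = 2t² - 6t + 4.
The coefficient of t³ is 0.

0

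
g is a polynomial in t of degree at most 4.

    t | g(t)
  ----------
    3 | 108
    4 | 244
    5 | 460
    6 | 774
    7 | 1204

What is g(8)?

1768

First differences: 136, 216, 314, 430. Second differences: 80, 98, 116. Third differences: 18, 18.
Level-3 differences are constant, so g has degree 3.
Extending the table by one column gives the next first difference 564, so g(8) = 1204 + 564 = 1768.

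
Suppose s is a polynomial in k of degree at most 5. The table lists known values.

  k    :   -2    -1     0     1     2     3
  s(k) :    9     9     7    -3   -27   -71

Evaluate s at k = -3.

13

First differences: 0, -2, -10, -24, -44. Second differences: -2, -8, -14, -20. Third differences: -6, -6, -6.
Level-3 differences are constant, so s has degree 3.
Fitting a degree-3 polynomial gives s(k) = -k³ - 4k² - 5k + 7.
Then s(-3) = 13.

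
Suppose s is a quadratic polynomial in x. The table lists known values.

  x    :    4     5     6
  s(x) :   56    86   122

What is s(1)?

Write s(x) = ax² + bx + c; the 3 given values yield a linear system in the 3 coefficients.
Solving, s(x) = 3x² + 3x - 4.
Then s(1) = 2.

2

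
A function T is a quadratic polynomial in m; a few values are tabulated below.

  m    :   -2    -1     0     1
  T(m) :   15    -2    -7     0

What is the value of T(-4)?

85

First differences: -17, -5, 7. Second differences: 12, 12.
Level-2 differences are constant, so T has degree 2.
Fitting a degree-2 polynomial gives T(m) = 6m² + m - 7.
Then T(-4) = 85.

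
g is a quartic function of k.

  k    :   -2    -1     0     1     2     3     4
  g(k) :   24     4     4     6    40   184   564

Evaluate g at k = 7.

5100

First differences: -20, 0, 2, 34, 144, 380. Second differences: 20, 2, 32, 110, 236. Third differences: -18, 30, 78, 126. Fourth differences: 48, 48, 48.
Level-4 differences are constant, so g has degree 4.
Fitting a degree-4 polynomial gives g(k) = 2k^4 + k³ - k² + 4.
Then g(7) = 5100.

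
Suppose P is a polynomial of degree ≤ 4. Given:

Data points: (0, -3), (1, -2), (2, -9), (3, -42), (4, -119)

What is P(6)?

-477

First differences: 1, -7, -33, -77. Second differences: -8, -26, -44. Third differences: -18, -18.
Level-3 differences are constant, so P has degree 3.
Fitting a degree-3 polynomial gives P(n) = -3n³ + 5n² - n - 3.
Then P(6) = -477.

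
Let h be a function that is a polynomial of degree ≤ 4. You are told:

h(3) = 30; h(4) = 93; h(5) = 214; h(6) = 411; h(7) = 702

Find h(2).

7

First differences: 63, 121, 197, 291. Second differences: 58, 76, 94. Third differences: 18, 18.
Level-3 differences are constant, so h has degree 3.
Fitting a degree-3 polynomial gives h(x) = 3x³ - 7x² + x + 9.
Then h(2) = 7.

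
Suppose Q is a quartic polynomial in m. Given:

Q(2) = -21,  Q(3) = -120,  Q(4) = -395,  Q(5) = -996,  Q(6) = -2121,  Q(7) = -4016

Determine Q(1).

Write Q(m) = am^4 + bm³ + cm² + dm + e; the 6 given values yield a linear system in the 5 coefficients.
Solving, Q(m) = -2m^4 + 3m³ - 5m² - m + 9.
Then Q(1) = 4.

4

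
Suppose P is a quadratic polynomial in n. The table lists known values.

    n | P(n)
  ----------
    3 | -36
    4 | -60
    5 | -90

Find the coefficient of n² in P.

Write P(n) = an² + bn + c; the 3 given values yield a linear system in the 3 coefficients.
Solving, P(n) = -3n² - 3n.
The coefficient of n² is -3.

-3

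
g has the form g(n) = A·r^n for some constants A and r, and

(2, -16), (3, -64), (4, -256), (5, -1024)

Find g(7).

-16384

Consecutive ratio: -64/(-16) = 4, and -256/(-64) = 4, so r = 4.
Then A·4^2 = -16 gives A = -1, and g(n) = -1·4^n.
g(7) = -1·4^7 = -16384.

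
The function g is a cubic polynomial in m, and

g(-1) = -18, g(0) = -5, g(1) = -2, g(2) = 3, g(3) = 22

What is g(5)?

Write g(m) = am³ + bm² + cm + d; the 5 given values yield a linear system in the 4 coefficients.
Solving, g(m) = 2m³ - 5m² + 6m - 5.
Then g(5) = 150.

150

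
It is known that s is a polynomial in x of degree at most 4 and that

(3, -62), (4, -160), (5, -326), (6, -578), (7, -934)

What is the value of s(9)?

-2030

First differences: -98, -166, -252, -356. Second differences: -68, -86, -104. Third differences: -18, -18.
Level-3 differences are constant, so s has degree 3.
Fitting a degree-3 polynomial gives s(x) = -3x³ + 2x² - x + 4.
Then s(9) = -2030.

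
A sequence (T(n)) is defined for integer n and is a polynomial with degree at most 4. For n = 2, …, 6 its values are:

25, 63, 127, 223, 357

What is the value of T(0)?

Write T(n) = an^4 + bn³ + cn² + dn + e; the 5 given values yield a linear system in the 5 coefficients.
Solving, the leading coefficient vanishes, and T(n) = n³ + 4n² - n + 3.
Then T(0) = 3.

3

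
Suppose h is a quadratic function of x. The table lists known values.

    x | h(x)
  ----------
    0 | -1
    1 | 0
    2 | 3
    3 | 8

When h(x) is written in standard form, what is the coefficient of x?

Write h(x) = ax² + bx + c; the 4 given values yield a linear system in the 3 coefficients.
Solving, h(x) = x² - 1.
The coefficient of x is 0.

0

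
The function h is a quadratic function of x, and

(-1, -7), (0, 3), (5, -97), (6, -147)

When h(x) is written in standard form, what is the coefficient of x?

Write h(x) = ax² + bx + c; the 4 given values yield a linear system in the 3 coefficients.
Solving, h(x) = -5x² + 5x + 3.
The coefficient of x is 5.

5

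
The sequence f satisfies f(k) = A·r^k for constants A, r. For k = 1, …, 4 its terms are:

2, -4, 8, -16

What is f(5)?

Consecutive ratio: -4/2 = -2, and 8/(-4) = -2, so r = -2.
Then A·(-2)^1 = 2 gives A = -1, and f(k) = -1·(-2)^k.
f(5) = -1·(-2)^5 = 32.

32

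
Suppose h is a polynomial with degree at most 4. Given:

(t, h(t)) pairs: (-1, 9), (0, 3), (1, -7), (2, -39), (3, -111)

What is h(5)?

First differences: -6, -10, -32, -72. Second differences: -4, -22, -40. Third differences: -18, -18.
Level-3 differences are constant, so h has degree 3.
Fitting a degree-3 polynomial gives h(t) = -3t³ - 2t² - 5t + 3.
Then h(5) = -447.

-447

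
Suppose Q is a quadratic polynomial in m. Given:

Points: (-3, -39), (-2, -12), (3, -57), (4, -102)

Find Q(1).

Write Q(m) = am² + bm + c; the 4 given values yield a linear system in the 3 coefficients.
Solving, Q(m) = -6m² - 3m + 6.
Then Q(1) = -3.

-3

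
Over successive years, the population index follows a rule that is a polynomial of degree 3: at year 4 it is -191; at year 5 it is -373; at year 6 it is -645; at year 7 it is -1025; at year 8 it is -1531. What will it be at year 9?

-2181

Write the value at m as f(m).
Write f(m) = am³ + bm² + cm + d; the 5 given values yield a linear system in the 4 coefficients.
Solving, f(m) = -3m³ + m - 3.
Then f(9) = -2181.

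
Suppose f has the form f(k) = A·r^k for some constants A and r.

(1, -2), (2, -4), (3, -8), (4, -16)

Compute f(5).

Consecutive ratio: -4/(-2) = 2, and -8/(-4) = 2, so r = 2.
Then A·2^1 = -2 gives A = -1, and f(k) = -1·2^k.
f(5) = -1·2^5 = -32.

-32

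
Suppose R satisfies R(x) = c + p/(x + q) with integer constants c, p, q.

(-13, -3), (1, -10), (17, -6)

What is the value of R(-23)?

-4

(R(x) − c)(x + q) = p for each data point; the three points give a linear system in c and q, then p follows.
Solving: c = -5, q = 3, p = -20, so R(x) = -5 − 20/(x + 3).
Then R(-23) = -5 − 20/(-20) = -4.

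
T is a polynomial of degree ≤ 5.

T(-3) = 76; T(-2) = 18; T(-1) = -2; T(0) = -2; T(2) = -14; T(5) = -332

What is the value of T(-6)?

658

Write T(m) = am^5 + bm^4 + cm³ + dm² + em + p; the 6 given values yield a linear system in the 6 coefficients.
Solving, the top 2 coefficients vanish, and T(m) = -3m³ + m² + 4m - 2.
Then T(-6) = 658.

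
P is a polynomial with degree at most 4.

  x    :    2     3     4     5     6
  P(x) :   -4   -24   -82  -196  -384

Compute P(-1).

8

First differences: -20, -58, -114, -188. Second differences: -38, -56, -74. Third differences: -18, -18.
Level-3 differences are constant, so P has degree 3.
Fitting a degree-3 polynomial gives P(x) = -3x³ + 8x² - 3x - 6.
Then P(-1) = 8.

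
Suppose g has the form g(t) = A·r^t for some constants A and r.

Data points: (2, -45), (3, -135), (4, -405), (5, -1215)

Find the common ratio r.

Consecutive ratio: -135/(-45) = 3, and -405/(-135) = 3, so r = 3.
Then A·3^2 = -45 gives A = -5, and g(t) = -5·3^t.

3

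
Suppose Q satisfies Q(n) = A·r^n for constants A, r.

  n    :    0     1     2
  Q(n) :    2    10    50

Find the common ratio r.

5

Consecutive ratio: 10/2 = 5, and 50/10 = 5, so r = 5.
Then A·5^0 = 2 gives A = 2, and Q(n) = 2·5^n.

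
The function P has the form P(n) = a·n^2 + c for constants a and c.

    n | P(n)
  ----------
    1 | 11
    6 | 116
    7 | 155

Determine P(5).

83

From P(1) = 11 and P(6) = 116: 1a + c = 11 and 36a + c = 116.
Subtracting: 35a = 105, so a = 3; then c = 11 − 3·1 = 8.
So P(n) = 3n² + 8, and P(5) = 83.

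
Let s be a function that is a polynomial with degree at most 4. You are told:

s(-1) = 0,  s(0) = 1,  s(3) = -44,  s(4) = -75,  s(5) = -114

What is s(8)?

-279

Write s(x) = ax^4 + bx³ + cx² + dx + e; the 5 given values yield a linear system in the 5 coefficients.
Solving, the top 2 coefficients vanish, and s(x) = -4x² - 3x + 1.
Then s(8) = -279.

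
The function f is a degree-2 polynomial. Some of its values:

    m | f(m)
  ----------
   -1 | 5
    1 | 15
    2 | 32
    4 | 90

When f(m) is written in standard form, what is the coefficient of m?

5

Write f(m) = am² + bm + c; the 4 given values yield a linear system in the 3 coefficients.
Solving, f(m) = 4m² + 5m + 6.
The coefficient of m is 5.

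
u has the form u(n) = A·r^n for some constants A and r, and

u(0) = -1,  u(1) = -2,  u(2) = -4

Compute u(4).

Consecutive ratio: -2/(-1) = 2, and -4/(-2) = 2, so r = 2.
Then A·2^0 = -1 gives A = -1, and u(n) = -1·2^n.
u(4) = -1·2^4 = -16.

-16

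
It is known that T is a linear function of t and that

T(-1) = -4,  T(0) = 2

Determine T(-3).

-16

Write T(t) = at + b; the 2 given values yield a linear system in the 2 coefficients.
Solving, T(t) = 6t + 2.
Then T(-3) = -16.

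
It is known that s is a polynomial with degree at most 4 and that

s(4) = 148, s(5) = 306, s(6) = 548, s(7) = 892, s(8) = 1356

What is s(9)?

1958

First differences: 158, 242, 344, 464. Second differences: 84, 102, 120. Third differences: 18, 18.
Level-3 differences are constant, so s has degree 3.
Fitting a degree-3 polynomial gives s(m) = 3m³ - 3m² + 2m - 4.
Then s(9) = 1958.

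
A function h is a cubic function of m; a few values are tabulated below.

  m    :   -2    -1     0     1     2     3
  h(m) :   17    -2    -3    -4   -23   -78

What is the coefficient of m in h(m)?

2

Write h(m) = am³ + bm² + cm + d; the 6 given values yield a linear system in the 4 coefficients.
Solving, h(m) = -3m³ + 2m - 3.
The coefficient of m is 2.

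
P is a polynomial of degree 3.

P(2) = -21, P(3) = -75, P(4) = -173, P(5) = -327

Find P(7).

Write P(m) = am³ + bm² + cm + d; the 4 given values yield a linear system in the 4 coefficients.
Solving, P(m) = -2m³ - 4m² + 4m + 3.
Then P(7) = -851.

-851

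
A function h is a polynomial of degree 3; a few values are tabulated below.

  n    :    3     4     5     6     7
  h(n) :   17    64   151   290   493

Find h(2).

First differences: 47, 87, 139, 203. Second differences: 40, 52, 64. Third differences: 12, 12.
Level-3 differences are constant, so h has degree 3.
Fitting a degree-3 polynomial gives h(n) = 2n³ - 4n² + n - 4.
Then h(2) = -2.

-2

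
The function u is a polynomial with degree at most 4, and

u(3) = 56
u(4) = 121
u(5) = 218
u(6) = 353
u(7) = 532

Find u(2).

First differences: 65, 97, 135, 179. Second differences: 32, 38, 44. Third differences: 6, 6.
Level-3 differences are constant, so u has degree 3.
Fitting a degree-3 polynomial gives u(n) = n³ + 4n² - 7.
Then u(2) = 17.

17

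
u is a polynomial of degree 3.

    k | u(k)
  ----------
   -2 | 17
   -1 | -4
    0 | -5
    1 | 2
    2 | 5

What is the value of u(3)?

Write u(k) = ak³ + bk² + ck + d; the 5 given values yield a linear system in the 4 coefficients.
Solving, u(k) = -2k³ + 4k² + 5k - 5.
Then u(3) = -8.

-8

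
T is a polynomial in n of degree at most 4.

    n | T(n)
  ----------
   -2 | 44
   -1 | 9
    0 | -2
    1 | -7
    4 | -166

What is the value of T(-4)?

Write T(n) = an^4 + bn³ + cn² + dn + e; the 5 given values yield a linear system in the 5 coefficients.
Solving, the leading coefficient vanishes, and T(n) = -3n³ + 3n² - 5n - 2.
Then T(-4) = 258.

258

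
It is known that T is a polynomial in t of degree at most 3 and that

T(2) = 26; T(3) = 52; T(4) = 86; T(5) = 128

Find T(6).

178

First differences: 26, 34, 42. Second differences: 8, 8.
Level-2 differences are constant, so T has degree 2.
Extending the table by one column gives the next first difference 50, so T(6) = 128 + 50 = 178.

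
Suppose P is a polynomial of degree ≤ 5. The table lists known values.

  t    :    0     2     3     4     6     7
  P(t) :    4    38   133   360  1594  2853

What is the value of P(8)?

4748

Write P(t) = at^5 + bt^4 + ct³ + dt² + et + p; the 6 given values yield a linear system in the 6 coefficients.
Solving, the leading coefficient vanishes, and P(t) = t^4 + t³ + 2t² + t + 4.
Then P(8) = 4748.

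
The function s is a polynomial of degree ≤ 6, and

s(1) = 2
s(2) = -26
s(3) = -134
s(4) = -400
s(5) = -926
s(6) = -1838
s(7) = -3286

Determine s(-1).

First differences: -28, -108, -266, -526, -912, -1448. Second differences: -80, -158, -260, -386, -536. Third differences: -78, -102, -126, -150. Fourth differences: -24, -24, -24.
Level-4 differences are constant, so s has degree 4.
Fitting a degree-4 polynomial gives s(m) = -m^4 - 3m³ + 3m² - m + 4.
Then s(-1) = 10.

10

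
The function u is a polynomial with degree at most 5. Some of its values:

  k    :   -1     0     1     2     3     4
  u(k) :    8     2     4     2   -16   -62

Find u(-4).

194

First differences: -6, 2, -2, -18, -46. Second differences: 8, -4, -16, -28. Third differences: -12, -12, -12.
Level-3 differences are constant, so u has degree 3.
Fitting a degree-3 polynomial gives u(k) = -2k³ + 4k² + 2.
Then u(-4) = 194.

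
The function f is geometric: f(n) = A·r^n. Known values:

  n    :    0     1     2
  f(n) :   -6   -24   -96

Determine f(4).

-1536

Consecutive ratio: -24/(-6) = 4, and -96/(-24) = 4, so r = 4.
Then A·4^0 = -6 gives A = -6, and f(n) = -6·4^n.
f(4) = -6·4^4 = -1536.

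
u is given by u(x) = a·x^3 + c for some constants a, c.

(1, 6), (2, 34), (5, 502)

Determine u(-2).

From u(1) = 6 and u(2) = 34: 1a + c = 6 and 8a + c = 34.
Subtracting: 7a = 28, so a = 4; then c = 6 − 4·1 = 2.
So u(x) = 4x³ + 2, and u(-2) = -30.

-30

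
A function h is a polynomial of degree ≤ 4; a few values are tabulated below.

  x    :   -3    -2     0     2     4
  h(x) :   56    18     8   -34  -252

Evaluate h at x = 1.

Write h(x) = ax^4 + bx³ + cx² + dx + e; the 5 given values yield a linear system in the 5 coefficients.
Solving, the leading coefficient vanishes, and h(x) = -3x³ - 4x² - x + 8.
Then h(1) = 0.

0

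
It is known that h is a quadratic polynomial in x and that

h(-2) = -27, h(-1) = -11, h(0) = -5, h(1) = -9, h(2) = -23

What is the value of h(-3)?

Write h(x) = ax² + bx + c; the 5 given values yield a linear system in the 3 coefficients.
Solving, h(x) = -5x² + x - 5.
Then h(-3) = -53.

-53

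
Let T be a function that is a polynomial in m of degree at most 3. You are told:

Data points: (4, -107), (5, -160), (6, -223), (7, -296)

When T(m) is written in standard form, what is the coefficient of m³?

0

Write T(m) = am³ + bm² + cm + d; the 4 given values yield a linear system in the 4 coefficients.
Solving, the leading coefficient vanishes, and T(m) = -5m² - 8m + 5.
The coefficient of m³ is 0.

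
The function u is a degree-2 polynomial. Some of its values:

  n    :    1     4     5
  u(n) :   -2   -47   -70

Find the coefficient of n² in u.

Write u(n) = an² + bn + c; the 3 given values yield a linear system in the 3 coefficients.
Solving, u(n) = -2n² - 5n + 5.
The coefficient of n² is -2.

-2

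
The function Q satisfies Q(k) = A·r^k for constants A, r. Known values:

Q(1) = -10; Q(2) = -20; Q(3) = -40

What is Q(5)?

-160

Consecutive ratio: -20/(-10) = 2, and -40/(-20) = 2, so r = 2.
Then A·2^1 = -10 gives A = -5, and Q(k) = -5·2^k.
Q(5) = -5·2^5 = -160.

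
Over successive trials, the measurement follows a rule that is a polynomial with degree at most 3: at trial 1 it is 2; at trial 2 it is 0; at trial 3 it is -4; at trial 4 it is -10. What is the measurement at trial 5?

-18

Write the value at n as T(n).
Write T(n) = an³ + bn² + cn + d; the 4 given values yield a linear system in the 4 coefficients.
Solving, the leading coefficient vanishes, and T(n) = -n² + n + 2.
Then T(5) = -18.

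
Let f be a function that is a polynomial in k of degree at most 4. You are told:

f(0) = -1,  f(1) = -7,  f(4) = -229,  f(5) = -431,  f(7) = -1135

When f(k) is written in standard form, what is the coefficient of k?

Write f(k) = ak^4 + bk³ + ck² + dk + e; the 5 given values yield a linear system in the 5 coefficients.
Solving, the leading coefficient vanishes, and f(k) = -3k³ - 2k² - k - 1.
The coefficient of k is -1.

-1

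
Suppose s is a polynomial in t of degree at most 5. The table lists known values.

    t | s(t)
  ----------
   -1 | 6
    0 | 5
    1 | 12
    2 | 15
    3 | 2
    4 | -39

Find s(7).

First differences: -1, 7, 3, -13, -41. Second differences: 8, -4, -16, -28. Third differences: -12, -12, -12.
Level-3 differences are constant, so s has degree 3.
Fitting a degree-3 polynomial gives s(t) = -2t³ + 4t² + 5t + 5.
Then s(7) = -450.

-450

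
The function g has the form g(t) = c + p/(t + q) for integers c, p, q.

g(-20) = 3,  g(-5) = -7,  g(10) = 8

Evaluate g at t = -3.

(g(t) − c)(t + q) = p for each data point; the three points give a linear system in c and q, then p follows.
Solving: c = 5, q = 2, p = 36, so g(t) = 5 + 36/(t + 2).
Then g(-3) = 5 + 36/(-1) = -31.

-31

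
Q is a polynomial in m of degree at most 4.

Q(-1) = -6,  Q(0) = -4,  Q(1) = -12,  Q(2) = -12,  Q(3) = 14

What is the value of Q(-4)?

-252

First differences: 2, -8, 0, 26. Second differences: -10, 8, 26. Third differences: 18, 18.
Level-3 differences are constant, so Q has degree 3.
Fitting a degree-3 polynomial gives Q(m) = 3m³ - 5m² - 6m - 4.
Then Q(-4) = -252.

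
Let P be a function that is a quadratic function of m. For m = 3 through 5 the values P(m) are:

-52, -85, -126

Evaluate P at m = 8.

Write P(m) = am² + bm + c; the 3 given values yield a linear system in the 3 coefficients.
Solving, P(m) = -4m² - 5m - 1.
Then P(8) = -297.

-297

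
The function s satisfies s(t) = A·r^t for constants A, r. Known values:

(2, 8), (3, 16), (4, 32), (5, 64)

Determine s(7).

256

Consecutive ratio: 16/8 = 2, and 32/16 = 2, so r = 2.
Then A·2^2 = 8 gives A = 2, and s(t) = 2·2^t.
s(7) = 2·2^7 = 256.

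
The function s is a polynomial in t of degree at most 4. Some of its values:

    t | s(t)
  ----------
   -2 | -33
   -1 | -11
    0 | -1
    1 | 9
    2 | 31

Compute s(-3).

First differences: 22, 10, 10, 22. Second differences: -12, 0, 12. Third differences: 12, 12.
Level-3 differences are constant, so s has degree 3.
Fitting a degree-3 polynomial gives s(t) = 2t³ + 8t - 1.
Then s(-3) = -79.

-79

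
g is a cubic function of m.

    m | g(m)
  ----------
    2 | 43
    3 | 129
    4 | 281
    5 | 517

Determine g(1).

Write g(m) = am³ + bm² + cm + d; the 4 given values yield a linear system in the 4 coefficients.
Solving, g(m) = 3m³ + 6m² - m - 3.
Then g(1) = 5.

5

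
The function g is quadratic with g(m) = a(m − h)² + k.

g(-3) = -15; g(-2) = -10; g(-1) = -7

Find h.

First differences 5, 3; second difference -2 = 2a, so a = -1.
Expanding, the m-coefficient is −2ah = 2h; matching it to the data gives h = 0, and then k = -6.
So g(m) = -1(m + 0)² − 6.
Hence h = 0.

0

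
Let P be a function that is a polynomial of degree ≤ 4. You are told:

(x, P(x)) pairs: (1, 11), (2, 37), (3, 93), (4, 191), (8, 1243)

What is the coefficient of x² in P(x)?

3

Write P(x) = ax^4 + bx³ + cx² + dx + e; the 5 given values yield a linear system in the 5 coefficients.
Solving, the leading coefficient vanishes, and P(x) = 2x³ + 3x² + 3x + 3.
The coefficient of x² is 3.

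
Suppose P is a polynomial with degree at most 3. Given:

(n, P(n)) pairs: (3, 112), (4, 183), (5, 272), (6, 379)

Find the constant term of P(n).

7

Write P(n) = an³ + bn² + cn + d; the 4 given values yield a linear system in the 4 coefficients.
Solving, the leading coefficient vanishes, and P(n) = 9n² + 8n + 7.
The constant term is P(0) = 7.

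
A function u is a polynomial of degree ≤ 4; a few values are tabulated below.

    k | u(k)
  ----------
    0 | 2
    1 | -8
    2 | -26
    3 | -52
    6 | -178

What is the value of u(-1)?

4

Write u(k) = ak^4 + bk³ + ck² + dk + e; the 5 given values yield a linear system in the 5 coefficients.
Solving, the top 2 coefficients vanish, and u(k) = -4k² - 6k + 2.
Then u(-1) = 4.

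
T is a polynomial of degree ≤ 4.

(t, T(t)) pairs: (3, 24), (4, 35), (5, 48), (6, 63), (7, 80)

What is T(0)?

3

Write T(t) = at^4 + bt³ + ct² + dt + e; the 5 given values yield a linear system in the 5 coefficients.
Solving, the top 2 coefficients vanish, and T(t) = t² + 4t + 3.
The constant term is T(0) = 3.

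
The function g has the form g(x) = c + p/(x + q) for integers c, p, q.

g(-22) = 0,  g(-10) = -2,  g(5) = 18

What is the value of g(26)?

(g(x) − c)(x + q) = p for each data point; the three points give a linear system in c and q, then p follows.
Solving: c = 2, q = -2, p = 48, so g(x) = 2 + 48/(x − 2).
Then g(26) = 2 + 48/24 = 4.

4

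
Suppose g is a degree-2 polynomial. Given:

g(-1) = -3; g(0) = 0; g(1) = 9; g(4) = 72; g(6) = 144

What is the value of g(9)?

Write g(t) = at² + bt + c; the 5 given values yield a linear system in the 3 coefficients.
Solving, g(t) = 3t² + 6t.
Then g(9) = 297.

297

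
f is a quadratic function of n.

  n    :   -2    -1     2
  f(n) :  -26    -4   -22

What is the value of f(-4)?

Write f(n) = an² + bn + c; the 3 given values yield a linear system in the 3 coefficients.
Solving, f(n) = -7n² + n + 4.
Then f(-4) = -112.

-112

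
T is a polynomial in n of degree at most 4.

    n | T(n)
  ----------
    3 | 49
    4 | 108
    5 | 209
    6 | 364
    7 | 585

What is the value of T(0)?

4

First differences: 59, 101, 155, 221. Second differences: 42, 54, 66. Third differences: 12, 12.
Level-3 differences are constant, so T has degree 3.
Fitting a degree-3 polynomial gives T(n) = 2n³ - 3n² + 6n + 4.
Then T(0) = 4.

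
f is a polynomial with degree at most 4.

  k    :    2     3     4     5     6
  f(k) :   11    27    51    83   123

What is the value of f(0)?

First differences: 16, 24, 32, 40. Second differences: 8, 8, 8.
Level-2 differences are constant, so f has degree 2.
Fitting a degree-2 polynomial gives f(k) = 4k² - 4k + 3.
Then f(0) = 3.

3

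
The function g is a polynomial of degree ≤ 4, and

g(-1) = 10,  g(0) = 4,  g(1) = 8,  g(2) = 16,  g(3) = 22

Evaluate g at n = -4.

Write g(n) = an^4 + bn³ + cn² + dn + e; the 5 given values yield a linear system in the 5 coefficients.
Solving, the leading coefficient vanishes, and g(n) = -n³ + 5n² + 4.
Then g(-4) = 148.

148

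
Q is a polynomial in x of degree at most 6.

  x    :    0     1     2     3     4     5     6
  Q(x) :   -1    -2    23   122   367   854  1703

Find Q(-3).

38

First differences: -1, 25, 99, 245, 487, 849. Second differences: 26, 74, 146, 242, 362. Third differences: 48, 72, 96, 120. Fourth differences: 24, 24, 24.
Level-4 differences are constant, so Q has degree 4.
Fitting a degree-4 polynomial gives Q(x) = x^4 + 2x³ - 4x - 1.
Then Q(-3) = 38.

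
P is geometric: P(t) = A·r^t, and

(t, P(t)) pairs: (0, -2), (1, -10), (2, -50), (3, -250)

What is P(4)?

Consecutive ratio: -10/(-2) = 5, and -50/(-10) = 5, so r = 5.
Then A·5^0 = -2 gives A = -2, and P(t) = -2·5^t.
P(4) = -2·5^4 = -1250.

-1250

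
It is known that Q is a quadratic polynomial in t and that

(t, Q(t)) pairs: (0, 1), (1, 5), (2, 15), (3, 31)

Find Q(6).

115

First differences: 4, 10, 16. Second differences: 6, 6.
Level-2 differences are constant, so Q has degree 2.
Fitting a degree-2 polynomial gives Q(t) = 3t² + t + 1.
Then Q(6) = 115.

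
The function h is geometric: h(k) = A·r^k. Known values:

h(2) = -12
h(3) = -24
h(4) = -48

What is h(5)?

-96

Consecutive ratio: -24/(-12) = 2, and -48/(-24) = 2, so r = 2.
Then A·2^2 = -12 gives A = -3, and h(k) = -3·2^k.
h(5) = -3·2^5 = -96.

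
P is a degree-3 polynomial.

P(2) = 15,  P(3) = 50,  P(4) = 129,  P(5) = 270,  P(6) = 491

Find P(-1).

First differences: 35, 79, 141, 221. Second differences: 44, 62, 80. Third differences: 18, 18.
Level-3 differences are constant, so P has degree 3.
Fitting a degree-3 polynomial gives P(x) = 3x³ - 5x² + 3x + 5.
Then P(-1) = -6.

-6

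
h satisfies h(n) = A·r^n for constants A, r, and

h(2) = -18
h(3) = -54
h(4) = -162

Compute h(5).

-486

Consecutive ratio: -54/(-18) = 3, and -162/(-54) = 3, so r = 3.
Then A·3^2 = -18 gives A = -2, and h(n) = -2·3^n.
h(5) = -2·3^5 = -486.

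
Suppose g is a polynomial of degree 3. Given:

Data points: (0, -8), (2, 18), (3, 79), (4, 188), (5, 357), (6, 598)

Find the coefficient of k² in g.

Write g(k) = ak³ + bk² + ck + d; the 6 given values yield a linear system in the 4 coefficients.
Solving, g(k) = 2k³ + 6k² - 7k - 8.
The coefficient of k² is 6.

6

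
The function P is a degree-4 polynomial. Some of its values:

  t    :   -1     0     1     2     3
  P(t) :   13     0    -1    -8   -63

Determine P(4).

-232

Write P(t) = at^4 + bt³ + ct² + dt + e; the 5 given values yield a linear system in the 5 coefficients.
Solving, P(t) = -t^4 - t³ + 7t² - 6t.
Then P(4) = -232.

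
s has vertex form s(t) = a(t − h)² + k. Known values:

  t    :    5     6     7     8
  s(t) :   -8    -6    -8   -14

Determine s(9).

First differences 2, -2, -6; second difference -4 = 2a, so a = -2.
Expanding, the t-coefficient is −2ah = 4h; matching it to the data gives h = 6, and then k = -6.
So s(t) = -2(t − 6)² − 6.
s(9) = -2·3² − 6 = -24.

-24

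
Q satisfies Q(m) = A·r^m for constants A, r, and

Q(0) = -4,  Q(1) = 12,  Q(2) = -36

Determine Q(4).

Consecutive ratio: 12/(-4) = -3, and -36/12 = -3, so r = -3.
Then A·(-3)^0 = -4 gives A = -4, and Q(m) = -4·(-3)^m.
Q(4) = -4·(-3)^4 = -324.

-324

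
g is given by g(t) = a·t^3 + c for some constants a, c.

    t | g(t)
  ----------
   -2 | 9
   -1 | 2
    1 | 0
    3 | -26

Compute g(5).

From g(-2) = 9 and g(-1) = 2: -8a + c = 9 and -1a + c = 2.
Subtracting: 7a = -7, so a = -1; then c = 9 − (-1)·(-8) = 1.
So g(t) = -1t³ + 1, and g(5) = -124.

-124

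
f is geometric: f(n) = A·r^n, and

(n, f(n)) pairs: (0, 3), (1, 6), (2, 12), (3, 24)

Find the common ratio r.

Consecutive ratio: 6/3 = 2, and 12/6 = 2, so r = 2.
Then A·2^0 = 3 gives A = 3, and f(n) = 3·2^n.

2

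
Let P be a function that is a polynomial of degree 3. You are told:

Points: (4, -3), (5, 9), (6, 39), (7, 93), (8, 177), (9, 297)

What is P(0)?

9

First differences: 12, 30, 54, 84, 120. Second differences: 18, 24, 30, 36. Third differences: 6, 6, 6.
Level-3 differences are constant, so P has degree 3.
Fitting a degree-3 polynomial gives P(n) = n³ - 6n² + 5n + 9.
The constant term is P(0) = 9.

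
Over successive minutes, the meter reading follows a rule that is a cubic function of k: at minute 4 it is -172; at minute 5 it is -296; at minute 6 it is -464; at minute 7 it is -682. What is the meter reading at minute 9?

-1292

Write the value at k as h(k).
Write h(k) = ak³ + bk² + ck + d; the 4 given values yield a linear system in the 4 coefficients.
Solving, h(k) = -k³ - 7k² + 4.
Then h(9) = -1292.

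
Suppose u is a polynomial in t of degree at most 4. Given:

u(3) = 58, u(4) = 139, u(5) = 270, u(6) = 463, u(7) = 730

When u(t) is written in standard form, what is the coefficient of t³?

Write u(t) = at^4 + bt³ + ct² + dt + e; the 5 given values yield a linear system in the 5 coefficients.
Solving, the leading coefficient vanishes, and u(t) = 2t³ + t² - 5.
The coefficient of t³ is 2.

2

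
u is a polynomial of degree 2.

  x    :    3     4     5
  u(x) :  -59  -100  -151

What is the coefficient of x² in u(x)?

-5

Write u(x) = ax² + bx + c; the 3 given values yield a linear system in the 3 coefficients.
Solving, u(x) = -5x² - 6x + 4.
The coefficient of x² is -5.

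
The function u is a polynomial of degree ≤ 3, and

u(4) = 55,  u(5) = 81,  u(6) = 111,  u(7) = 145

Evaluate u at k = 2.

15

First differences: 26, 30, 34. Second differences: 4, 4.
Level-2 differences are constant, so u has degree 2.
Fitting a degree-2 polynomial gives u(k) = 2k² + 8k - 9.
Then u(2) = 15.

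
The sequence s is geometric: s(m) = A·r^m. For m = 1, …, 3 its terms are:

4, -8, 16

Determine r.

Consecutive ratio: -8/4 = -2, and 16/(-8) = -2, so r = -2.
Then A·(-2)^1 = 4 gives A = -2, and s(m) = -2·(-2)^m.

-2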